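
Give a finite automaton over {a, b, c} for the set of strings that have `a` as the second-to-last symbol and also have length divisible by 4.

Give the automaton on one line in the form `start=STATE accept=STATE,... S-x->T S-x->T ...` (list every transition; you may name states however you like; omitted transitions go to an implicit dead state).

start=s0 accept=s5 s0-a->s1 s0-b->s1 s0-c->s1 s1-a->s2 s1-b->s2 s1-c->s2 s2-a->s3 s2-b->s4 s2-c->s4 s3-a->s5 s3-b->s5 s3-c->s5 s4-a->s0 s4-b->s0 s4-c->s0 s5-a->s1 s5-b->s1 s5-c->s1

Run two small machines in parallel and take their product. The first has 13 states tracking the last 2 symbols read; the second has 4 states tracking the input length modulo 4. A product state is a pair (one from each), accepting exactly when both do. After merging equivalent states the machine shrinks.
With 6 states:
        a   b   c  
>  s0   s1  s1  s1 
   s1   s2  s2  s2 
   s2   s3  s4  s4 
   s3   s5  s5  s5 
   s4   s0  s0  s0 
 * s5   s1  s1  s1 
(> = start, * = accepting)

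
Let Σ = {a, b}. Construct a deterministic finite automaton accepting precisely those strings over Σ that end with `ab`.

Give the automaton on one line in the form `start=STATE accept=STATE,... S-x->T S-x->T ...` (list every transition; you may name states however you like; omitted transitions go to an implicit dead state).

Let each state record the length of the longest suffix of the input read so far that is also a prefix of `ab`. q1 means the last symbol is `a`; q2 means the last 2 symbols are `ab`. Accept only at q2, where the string currently ends in `ab`.
        a   b  
>  q0   q1  q0 
   q1   q1  q2 
 * q2   q1  q0 
(> = start, * = accepting)

start=q0 accept=q2 q0-a->q1 q0-b->q0 q1-a->q1 q1-b->q2 q2-a->q1 q2-b->q0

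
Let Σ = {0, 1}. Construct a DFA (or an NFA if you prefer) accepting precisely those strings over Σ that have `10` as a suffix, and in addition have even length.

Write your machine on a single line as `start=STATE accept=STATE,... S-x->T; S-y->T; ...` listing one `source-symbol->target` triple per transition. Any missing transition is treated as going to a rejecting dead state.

Build one automaton per condition and run them in lockstep. The first has 3 states tracking how much of the suffix `10` has currently been matched; the second has 2 states tracking the input length modulo 2. A product state is a pair (one from each), accepting exactly when both do.
A 6-state machine:
       0  1 
>  A   B  C 
   B   A  D 
   C   E  D 
   D   F  C 
 * E   B  C 
   F   A  D 
(> = start, * = accepting)

start=A; accept=E; A-0->B; A-1->C; B-0->A; B-1->D; C-0->E; C-1->D; D-0->F; D-1->C; E-0->B; E-1->C; F-0->A; F-1->D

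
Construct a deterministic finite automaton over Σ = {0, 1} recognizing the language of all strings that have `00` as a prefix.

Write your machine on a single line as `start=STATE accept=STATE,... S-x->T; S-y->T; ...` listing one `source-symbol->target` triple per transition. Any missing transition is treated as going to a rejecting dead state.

start=S0; accept=S2; S0-0->S1; S0-1->S3; S1-0->S2; S1-1->S3; S2-0->S2; S2-1->S2; S3-0->S3; S3-1->S3

Check the first 2 symbols one by one: S0 through S1 record how many have matched `00` so far; any wrong symbol goes to the dead state S3. After all 2 match we enter the accepting sink S2.
        0   1  
>  S0   S1  S3 
   S1   S2  S3 
 * S2   S2  S2 
   S3   S3  S3 
(> = start, * = accepting)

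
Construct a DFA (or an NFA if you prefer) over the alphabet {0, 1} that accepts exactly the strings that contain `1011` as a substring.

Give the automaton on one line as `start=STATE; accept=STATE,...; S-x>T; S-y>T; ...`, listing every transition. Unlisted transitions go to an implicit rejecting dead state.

Track how much of `1011` has been matched so far: state A is no progress, E is the absorbing accept state reached once `1011` has occurred. Intermediate states record partial matches; on a mismatch, fall back to the longest reusable overlap.
With 5 states:
       0  1 
>  A   A  B 
   B   C  B 
   C   A  D 
   D   C  E 
 * E   E  E 
(> = start, * = accepting)

start=A; accept=E; A-0>A; A-1>B; B-0>C; B-1>B; C-0>A; C-1>D; D-0>C; D-1>E; E-0>E; E-1>E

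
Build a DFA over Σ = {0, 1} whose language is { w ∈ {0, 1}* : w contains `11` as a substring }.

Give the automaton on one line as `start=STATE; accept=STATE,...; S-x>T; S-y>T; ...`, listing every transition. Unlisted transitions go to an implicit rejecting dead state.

States A..B record the length of the longest prefix of `11` that matches the current input suffix. Reaching C means `11` has been seen, and we stay there forever. Accept from C.
With 3 states:
       0  1 
>  A   A  B 
   B   A  C 
 * C   C  C 
(> = start, * = accepting)

start=A; accept=C; A-0>A; A-1>B; B-0>A; B-1>C; C-0>C; C-1>C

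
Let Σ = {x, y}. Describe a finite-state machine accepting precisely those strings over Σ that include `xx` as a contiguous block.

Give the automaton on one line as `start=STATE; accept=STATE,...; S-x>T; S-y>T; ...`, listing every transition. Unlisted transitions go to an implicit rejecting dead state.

start=S0; accept=S2; S0-x>S1; S0-y>S0; S1-x>S2; S1-y>S0; S2-x>S2; S2-y>S2

Track how much of `xx` has been matched so far: state S0 is no progress, S2 is the absorbing accept state reached once `xx` has occurred. Intermediate states record partial matches; on a mismatch, fall back to the longest reusable overlap.
With 3 states:
        x   y  
>  S0   S1  S0 
   S1   S2  S0 
 * S2   S2  S2 
(> = start, * = accepting)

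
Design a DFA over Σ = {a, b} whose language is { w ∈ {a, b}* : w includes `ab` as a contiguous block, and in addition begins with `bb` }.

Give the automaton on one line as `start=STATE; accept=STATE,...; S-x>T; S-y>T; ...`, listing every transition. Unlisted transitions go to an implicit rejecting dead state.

Handle the two conditions separately and then intersect. The first has 3 states tracking whether and how much of `ab` has been seen; the second has 4 states tracking whether the input so far still matches the prefix `bb`. A product state is a pair (one from each), accepting exactly when both do. Equivalent product states are then merged.
A 6-state machine:
        a   b  
>  s0   s1  s2 
   s1   s1  s1 
   s2   s1  s3 
   s3   s4  s3 
   s4   s4  s5 
 * s5   s5  s5 
(> = start, * = accepting)

start=s0; accept=s5; s0-a>s1; s0-b>s2; s1-a>s1; s1-b>s1; s2-a>s1; s2-b>s3; s3-a>s4; s3-b>s3; s4-a>s4; s4-b>s5; s5-a>s5; s5-b>s5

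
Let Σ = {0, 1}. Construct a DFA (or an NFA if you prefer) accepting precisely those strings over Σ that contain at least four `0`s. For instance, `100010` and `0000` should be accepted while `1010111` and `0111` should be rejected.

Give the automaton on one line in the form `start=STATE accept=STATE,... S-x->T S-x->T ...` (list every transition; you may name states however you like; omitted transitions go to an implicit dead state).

start=S0 accept=S4,S5 S0-0->S1 S0-1->S0 S1-0->S2 S1-1->S1 S2-0->S3 S2-1->S2 S3-0->S4 S3-1->S3 S4-0->S5 S4-1->S4 S5-0->S5 S5-1->S5

Only the number of `0`s matters, and only up to 5. Make a chain S0 → S1 → S2 → S3 → S4 → S5 advanced by each `0` (with S5 absorbing); every other symbol self-loops. The accepting set is {S4, S5}.
With 6 states:
        0   1  
>  S0   S1  S0 
   S1   S2  S1 
   S2   S3  S2 
   S3   S4  S3 
 * S4   S5  S4 
 * S5   S5  S5 
(> = start, * = accepting)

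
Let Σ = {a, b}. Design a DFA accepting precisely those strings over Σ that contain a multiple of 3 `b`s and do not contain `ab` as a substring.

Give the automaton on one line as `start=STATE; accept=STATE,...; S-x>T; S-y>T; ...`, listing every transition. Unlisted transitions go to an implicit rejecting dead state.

start=s0; accept=s0,s1; s0-a>s1; s0-b>s2; s1-a>s1; s1-b>s3; s2-a>s3; s2-b>s4; s3-a>s3; s3-b>s3; s4-a>s3; s4-b>s0

Handle the two conditions separately and then intersect. One (3 states) tracks the count of `b`s modulo 3; the other (3 states) tracks partial matches of the forbidden pattern `ab`. Each combined state is a pair, one component from each; accept when both components accept. Equivalent product states are then merged.
A 5-state machine:
        a   b  
>* s0   s1  s2 
 * s1   s1  s3 
   s2   s3  s4 
   s3   s3  s3 
   s4   s3  s0 
(> = start, * = accepting)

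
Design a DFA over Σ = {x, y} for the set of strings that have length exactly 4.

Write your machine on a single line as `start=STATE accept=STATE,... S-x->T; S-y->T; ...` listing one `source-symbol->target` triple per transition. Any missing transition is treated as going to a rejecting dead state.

We only need to distinguish lengths 0, 1, …, 4, and '>4'. Chain A → B → C → D → E → F on every symbol, with F looping. Accepting states: {E}.
A 6-state machine:
       x  y 
>  A   B  B 
   B   C  C 
   C   D  D 
   D   E  E 
 * E   F  F 
   F   F  F 
(> = start, * = accepting)

start=A; accept=E; A-x->B; A-y->B; B-x->C; B-y->C; C-x->D; C-y->D; D-x->E; D-y->E; E-x->F; E-y->F; F-x->F; F-y->F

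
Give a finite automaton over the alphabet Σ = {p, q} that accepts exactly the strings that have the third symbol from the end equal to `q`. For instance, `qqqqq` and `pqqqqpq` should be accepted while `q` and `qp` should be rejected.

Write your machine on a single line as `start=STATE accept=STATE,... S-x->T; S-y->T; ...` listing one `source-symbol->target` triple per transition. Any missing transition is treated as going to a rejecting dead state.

A DFA must remember the last 3 symbols (since which symbol is third-to-last isn't known until the input ends). Use one state per possible window of the last ≤3 symbols; accept from those whose window starts with `q`.
A 15-state machine:
          p    q  
>  s0     s1   s2 
   s1     s3   s4 
   s2     s5   s6 
   s3     s7   s8 
   s4     s9  s10 
   s5    s11  s12 
   s6    s13  s14 
   s7     s7   s8 
   s8     s9  s10 
   s9    s11  s12 
   s10   s13  s14 
 * s11    s7   s8 
 * s12    s9  s10 
 * s13   s11  s12 
 * s14   s13  s14 
(> = start, * = accepting)

start=s0; accept=s11,s12,s13,s14; s0-p->s1; s0-q->s2; s1-p->s3; s1-q->s4; s2-p->s5; s2-q->s6; s3-p->s7; s3-q->s8; s4-p->s9; s4-q->s10; s5-p->s11; s5-q->s12; s6-p->s13; s6-q->s14; s7-p->s7; s7-q->s8; s8-p->s9; s8-q->s10; s9-p->s11; s9-q->s12; s10-p->s13; s10-q->s14; s11-p->s7; s11-q->s8; s12-p->s9; s12-q->s10; s13-p->s11; s13-q->s12; s14-p->s13; s14-q->s14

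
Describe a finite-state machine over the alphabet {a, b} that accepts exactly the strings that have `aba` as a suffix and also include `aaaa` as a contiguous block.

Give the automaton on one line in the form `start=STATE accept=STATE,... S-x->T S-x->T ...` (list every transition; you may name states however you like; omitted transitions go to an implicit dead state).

Build one automaton per condition and run them in lockstep. The first has 4 states tracking how much of the suffix `aba` has currently been matched; the second has 5 states tracking whether and how much of `aaaa` has been seen. A product state is a pair (one from each), accepting exactly when both do.
10 states suffice.
        a   b  
>  S0   S1  S0 
   S1   S2  S3 
   S2   S4  S3 
   S3   S5  S0 
   S4   S6  S3 
   S5   S2  S3 
   S6   S6  S7 
   S7   S8  S9 
 * S8   S6  S7 
   S9   S6  S9 
(> = start, * = accepting)

start=S0 accept=S8 S0-a->S1 S0-b->S0 S1-a->S2 S1-b->S3 S2-a->S4 S2-b->S3 S3-a->S5 S3-b->S0 S4-a->S6 S4-b->S3 S5-a->S2 S5-b->S3 S6-a->S6 S6-b->S7 S7-a->S8 S7-b->S9 S8-a->S6 S8-b->S7 S9-a->S6 S9-b->S9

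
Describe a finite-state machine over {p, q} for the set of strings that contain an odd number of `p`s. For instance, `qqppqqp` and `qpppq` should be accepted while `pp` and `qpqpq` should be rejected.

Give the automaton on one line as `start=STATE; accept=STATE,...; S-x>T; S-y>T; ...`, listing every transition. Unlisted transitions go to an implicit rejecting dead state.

Keep the running count of `p`s modulo 2: each `p` advances along the cycle S0 → S1 → S0 while other symbols loop. Accept at S1.
With 2 states:
        p   q  
>  S0   S1  S0 
 * S1   S0  S1 
(> = start, * = accepting)

start=S0; accept=S1; S0-p>S1; S0-q>S0; S1-p>S0; S1-q>S1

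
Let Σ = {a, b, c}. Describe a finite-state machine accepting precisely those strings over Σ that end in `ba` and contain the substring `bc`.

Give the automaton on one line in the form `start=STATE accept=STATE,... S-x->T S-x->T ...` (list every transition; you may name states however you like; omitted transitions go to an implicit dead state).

Handle the two conditions separately and then intersect. The first has 3 states tracking how much of the suffix `ba` has currently been matched; the second has 3 states tracking whether and how much of `bc` has been seen. A product state is a pair (one from each), accepting exactly when both do.
A 6-state machine:
        a   b   c  
>  q0   q0  q1  q0 
   q1   q2  q1  q3 
   q2   q0  q1  q0 
   q3   q3  q4  q3 
   q4   q5  q4  q3 
 * q5   q3  q4  q3 
(> = start, * = accepting)

start=q0 accept=q5 q0-a->q0 q0-b->q1 q0-c->q0 q1-a->q2 q1-b->q1 q1-c->q3 q2-a->q0 q2-b->q1 q2-c->q0 q3-a->q3 q3-b->q4 q3-c->q3 q4-a->q5 q4-b->q4 q4-c->q3 q5-a->q3 q5-b->q4 q5-c->q3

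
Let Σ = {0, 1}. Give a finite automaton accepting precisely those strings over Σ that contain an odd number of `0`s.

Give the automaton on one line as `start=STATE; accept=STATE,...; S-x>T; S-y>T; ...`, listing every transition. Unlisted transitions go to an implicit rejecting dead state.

Keep the running count of `0`s modulo 2: each `0` advances along the cycle q0 → q1 → q0 while other symbols loop. Accept at q1.
A 2-state machine:
        0   1  
>  q0   q1  q0 
 * q1   q0  q1 
(> = start, * = accepting)

start=q0; accept=q1; q0-0>q1; q0-1>q0; q1-0>q0; q1-1>q1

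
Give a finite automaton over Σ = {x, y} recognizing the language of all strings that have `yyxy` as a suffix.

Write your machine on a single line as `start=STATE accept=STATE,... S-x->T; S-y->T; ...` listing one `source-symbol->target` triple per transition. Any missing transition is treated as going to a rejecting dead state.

Let each state record the length of the longest suffix of the input read so far that is also a prefix of `yyxy`. q1 means the last symbol is `y`; q2 means the last 2 symbols are `yy`; q3 means the last 3 symbols are `yyx`; q4 means the last 4 symbols are `yyxy`. Accept only at q4, where the string currently ends in `yyxy`.
With 5 states:
        x   y  
>  q0   q0  q1 
   q1   q0  q2 
   q2   q3  q2 
   q3   q0  q4 
 * q4   q0  q2 
(> = start, * = accepting)

start=q0; accept=q4; q0-x->q0; q0-y->q1; q1-x->q0; q1-y->q2; q2-x->q3; q2-y->q2; q3-x->q0; q3-y->q4; q4-x->q0; q4-y->q2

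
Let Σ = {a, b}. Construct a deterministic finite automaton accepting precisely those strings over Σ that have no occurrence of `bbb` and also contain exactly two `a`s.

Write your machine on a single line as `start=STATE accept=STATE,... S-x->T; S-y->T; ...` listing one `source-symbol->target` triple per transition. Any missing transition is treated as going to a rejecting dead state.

start=s0; accept=s3,s7,s9; s0-a->s1; s0-b->s2; s1-a->s3; s1-b->s4; s2-a->s1; s2-b->s5; s3-a->s6; s3-b->s7; s4-a->s3; s4-b->s8; s5-a->s1; s5-b->s6; s6-a->s6; s6-b->s6; s7-a->s6; s7-b->s9; s8-a->s3; s8-b->s6; s9-a->s6; s9-b->s6

Build one automaton per condition and run them in lockstep. One (4 states) tracks partial matches of the forbidden pattern `bbb`; the other (4 states) tracks the count of `a`s, saturating at 3. Each combined state is a pair, one component from each; accept when both components accept. Equivalent product states are then merged.
A 10-state machine:
        a   b  
>  s0   s1  s2 
   s1   s3  s4 
   s2   s1  s5 
 * s3   s6  s7 
   s4   s3  s8 
   s5   s1  s6 
   s6   s6  s6 
 * s7   s6  s9 
   s8   s3  s6 
 * s9   s6  s6 
(> = start, * = accepting)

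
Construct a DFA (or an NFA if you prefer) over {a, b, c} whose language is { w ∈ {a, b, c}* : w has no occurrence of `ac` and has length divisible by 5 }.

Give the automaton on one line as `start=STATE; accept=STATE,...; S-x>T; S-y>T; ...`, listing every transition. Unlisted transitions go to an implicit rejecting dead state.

Handle the two conditions separately and then intersect. The first has 3 states tracking partial matches of the forbidden pattern `ac`; the second has 5 states tracking the input length modulo 5. A product state is a pair (one from each), accepting exactly when both do.
15 states suffice.
          a    b    c  
>* q0     q1   q2   q2 
   q1     q3   q4   q5 
   q2     q3   q4   q4 
   q3     q6   q7   q8 
   q4     q6   q7   q7 
   q5     q8   q8   q8 
   q6     q9  q10  q11 
   q7     q9  q10  q10 
   q8    q11  q11  q11 
   q9    q12   q0  q13 
   q10   q12   q0   q0 
   q11   q13  q13  q13 
 * q12    q1   q2  q14 
   q13   q14  q14  q14 
   q14    q5   q5   q5 
(> = start, * = accepting)

start=q0; accept=q0,q12; q0-a>q1; q0-b>q2; q0-c>q2; q1-a>q3; q1-b>q4; q1-c>q5; q2-a>q3; q2-b>q4; q2-c>q4; q3-a>q6; q3-b>q7; q3-c>q8; q4-a>q6; q4-b>q7; q4-c>q7; q5-a>q8; q5-b>q8; q5-c>q8; q6-a>q9; q6-b>q10; q6-c>q11; q7-a>q9; q7-b>q10; q7-c>q10; q8-a>q11; q8-b>q11; q8-c>q11; q9-a>q12; q9-b>q0; q9-c>q13; q10-a>q12; q10-b>q0; q10-c>q0; q11-a>q13; q11-b>q13; q11-c>q13; q12-a>q1; q12-b>q2; q12-c>q14; q13-a>q14; q13-b>q14; q13-c>q14; q14-a>q5; q14-b>q5; q14-c>q5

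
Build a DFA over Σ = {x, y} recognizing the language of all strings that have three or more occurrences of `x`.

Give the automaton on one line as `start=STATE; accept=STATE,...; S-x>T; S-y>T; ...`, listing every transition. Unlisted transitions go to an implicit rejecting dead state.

Only the number of `x`s matters, and only up to 4. Make a chain A → B → C → D → E advanced by each `x` (with E absorbing); every other symbol self-loops. The accepting set is {D, E}.
       x  y 
>  A   B  A 
   B   C  B 
   C   D  C 
 * D   E  D 
 * E   E  E 
(> = start, * = accepting)

start=A; accept=D,E; A-x>B; A-y>A; B-x>C; B-y>B; C-x>D; C-y>C; D-x>E; D-y>D; E-x>E; E-y>E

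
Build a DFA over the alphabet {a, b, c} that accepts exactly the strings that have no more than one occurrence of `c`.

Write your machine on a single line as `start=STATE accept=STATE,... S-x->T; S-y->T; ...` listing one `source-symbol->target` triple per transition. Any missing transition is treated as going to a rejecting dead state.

start=q0; accept=q0,q1; q0-a->q0; q0-b->q0; q0-c->q1; q1-a->q1; q1-b->q1; q1-c->q2; q2-a->q2; q2-b->q2; q2-c->q2

Only the number of `c`s matters, and only up to 2. Make a chain q0 → q1 → q2 advanced by each `c` (with q2 absorbing); every other symbol self-loops. The accepting set is {q0, q1}.
3 states suffice.
        a   b   c  
>* q0   q0  q0  q1 
 * q1   q1  q1  q2 
   q2   q2  q2  q2 
(> = start, * = accepting)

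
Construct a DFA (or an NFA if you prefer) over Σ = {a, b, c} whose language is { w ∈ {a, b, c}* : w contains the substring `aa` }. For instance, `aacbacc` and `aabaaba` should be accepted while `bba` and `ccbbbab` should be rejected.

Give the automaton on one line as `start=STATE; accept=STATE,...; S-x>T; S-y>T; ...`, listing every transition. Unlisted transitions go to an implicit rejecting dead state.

start=q0; accept=q2; q0-a>q1; q0-b>q0; q0-c>q0; q1-a>q2; q1-b>q0; q1-c>q0; q2-a>q2; q2-b>q2; q2-c>q2

Track how much of `aa` has been matched so far: state q0 is no progress, q2 is the absorbing accept state reached once `aa` has occurred. Intermediate states record partial matches; on a mismatch, fall back to the longest reusable overlap.
A 3-state machine:
        a   b   c  
>  q0   q1  q0  q0 
   q1   q2  q0  q0 
 * q2   q2  q2  q2 
(> = start, * = accepting)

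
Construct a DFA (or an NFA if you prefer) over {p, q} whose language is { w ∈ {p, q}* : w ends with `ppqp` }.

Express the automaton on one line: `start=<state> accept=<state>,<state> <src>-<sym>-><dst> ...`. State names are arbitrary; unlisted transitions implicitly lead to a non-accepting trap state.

Let each state record the length of the longest suffix of the input read so far that is also a prefix of `ppqp`. S1 means the last symbol is `p`; S2 means the last 2 symbols are `pp`; S3 means the last 3 symbols are `ppq`; S4 means the last 4 symbols are `ppqp`. Accept only at S4, where the string currently ends in `ppqp`.
With 5 states:
        p   q  
>  S0   S1  S0 
   S1   S2  S0 
   S2   S2  S3 
   S3   S4  S0 
 * S4   S2  S0 
(> = start, * = accepting)

start=S0 accept=S4 S0-p->S1 S0-q->S0 S1-p->S2 S1-q->S0 S2-p->S2 S2-q->S3 S3-p->S4 S3-q->S0 S4-p->S2 S4-q->S0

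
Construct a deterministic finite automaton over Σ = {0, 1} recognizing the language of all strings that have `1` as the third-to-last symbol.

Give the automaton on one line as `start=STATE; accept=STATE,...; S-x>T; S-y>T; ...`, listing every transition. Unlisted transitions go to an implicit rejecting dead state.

start=q0; accept=q11,q12,q13,q14; q0-0>q1; q0-1>q2; q1-0>q3; q1-1>q4; q2-0>q5; q2-1>q6; q3-0>q7; q3-1>q8; q4-0>q9; q4-1>q10; q5-0>q11; q5-1>q12; q6-0>q13; q6-1>q14; q7-0>q7; q7-1>q8; q8-0>q9; q8-1>q10; q9-0>q11; q9-1>q12; q10-0>q13; q10-1>q14; q11-0>q7; q11-1>q8; q12-0>q9; q12-1>q10; q13-0>q11; q13-1>q12; q14-0>q13; q14-1>q14

A DFA must remember the last 3 symbols (since which symbol is third-to-last isn't known until the input ends). Use one state per possible window of the last ≤3 symbols; accept from those whose window starts with `1`.
15 states suffice.
          0    1  
>  q0     q1   q2 
   q1     q3   q4 
   q2     q5   q6 
   q3     q7   q8 
   q4     q9  q10 
   q5    q11  q12 
   q6    q13  q14 
   q7     q7   q8 
   q8     q9  q10 
   q9    q11  q12 
   q10   q13  q14 
 * q11    q7   q8 
 * q12    q9  q10 
 * q13   q11  q12 
 * q14   q13  q14 
(> = start, * = accepting)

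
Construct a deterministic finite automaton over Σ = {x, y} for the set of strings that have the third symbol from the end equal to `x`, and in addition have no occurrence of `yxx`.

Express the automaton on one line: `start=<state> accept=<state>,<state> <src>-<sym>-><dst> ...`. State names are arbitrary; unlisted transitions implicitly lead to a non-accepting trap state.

Handle the two conditions separately and then intersect. One (15 states) tracks the last 3 symbols read; the other (4 states) tracks partial matches of the forbidden pattern `yxx`. Each combined state is a pair, one component from each; accept when both components accept. Minimizing collapses redundant product states.
With 11 states:
          x    y  
>  s0     s1   s2 
   s1     s3   s4 
   s2     s5   s2 
   s3     s6   s7 
   s4     s8   s9 
   s5    s10   s4 
 * s6     s6   s7 
 * s7     s8   s9 
 * s8    s10   s4 
 * s9     s5   s2 
   s10   s10  s10 
(> = start, * = accepting)

start=s0 accept=s6,s7,s8,s9 s0-x->s1 s0-y->s2 s1-x->s3 s1-y->s4 s2-x->s5 s2-y->s2 s3-x->s6 s3-y->s7 s4-x->s8 s4-y->s9 s5-x->s10 s5-y->s4 s6-x->s6 s6-y->s7 s7-x->s8 s7-y->s9 s8-x->s10 s8-y->s4 s9-x->s5 s9-y->s2 s10-x->s10 s10-y->s10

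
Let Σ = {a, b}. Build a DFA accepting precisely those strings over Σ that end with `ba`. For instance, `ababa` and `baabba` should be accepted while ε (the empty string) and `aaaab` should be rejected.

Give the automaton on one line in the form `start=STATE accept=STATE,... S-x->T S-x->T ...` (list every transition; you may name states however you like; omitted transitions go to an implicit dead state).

start=q0 accept=q2 q0-a->q0 q0-b->q1 q1-a->q2 q1-b->q1 q2-a->q0 q2-b->q1

Let each state record the length of the longest suffix of the input read so far that is also a prefix of `ba`. q1 means the last symbol is `b`; q2 means the last 2 symbols are `ba`. Accept only at q2, where the string currently ends in `ba`.
3 states suffice.
        a   b  
>  q0   q0  q1 
   q1   q2  q1 
 * q2   q0  q1 
(> = start, * = accepting)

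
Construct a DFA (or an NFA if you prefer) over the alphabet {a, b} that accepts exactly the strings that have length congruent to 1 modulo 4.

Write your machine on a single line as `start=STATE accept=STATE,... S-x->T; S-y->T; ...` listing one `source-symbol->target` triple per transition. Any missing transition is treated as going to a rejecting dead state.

start=q0; accept=q1; q0-a->q1; q0-b->q1; q1-a->q2; q1-b->q2; q2-a->q3; q2-b->q3; q3-a->q0; q3-b->q0

Only the length mod 4 matters, so use a 4-cycle: from any state, every input symbol moves to the next state, wrapping q3 back to q0. Mark q1 accepting.
A 4-state machine:
        a   b  
>  q0   q1  q1 
 * q1   q2  q2 
   q2   q3  q3 
   q3   q0  q0 
(> = start, * = accepting)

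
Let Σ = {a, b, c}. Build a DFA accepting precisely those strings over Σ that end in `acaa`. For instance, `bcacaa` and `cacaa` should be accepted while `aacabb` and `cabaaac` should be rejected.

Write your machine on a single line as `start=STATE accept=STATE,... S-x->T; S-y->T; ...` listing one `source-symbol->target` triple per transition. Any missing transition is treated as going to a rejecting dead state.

Remember how much of `acaa` the current input suffix matches. State q0 means no match yet; q1 means the last symbol is `a`; q2 means the last 2 symbols are `ac`; q3 means the last 3 symbols are `aca`; q4 means the last 4 symbols are `acaa`. Only q4 accepts. On a mismatch, fall back to the longest proper suffix that is still a prefix of `acaa`.
5 states suffice.
        a   b   c  
>  q0   q1  q0  q0 
   q1   q1  q0  q2 
   q2   q3  q0  q0 
   q3   q4  q0  q2 
 * q4   q1  q0  q2 
(> = start, * = accepting)

start=q0; accept=q4; q0-a->q1; q0-b->q0; q0-c->q0; q1-a->q1; q1-b->q0; q1-c->q2; q2-a->q3; q2-b->q0; q2-c->q0; q3-a->q4; q3-b->q0; q3-c->q2; q4-a->q1; q4-b->q0; q4-c->q2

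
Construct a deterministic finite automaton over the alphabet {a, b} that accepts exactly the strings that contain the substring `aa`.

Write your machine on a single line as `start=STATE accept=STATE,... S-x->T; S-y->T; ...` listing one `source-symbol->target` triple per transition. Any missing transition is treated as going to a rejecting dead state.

start=s0; accept=s2; s0-a->s1; s0-b->s0; s1-a->s2; s1-b->s0; s2-a->s2; s2-b->s2

Track how much of `aa` has been matched so far: state s0 is no progress, s2 is the absorbing accept state reached once `aa` has occurred. Intermediate states record partial matches; on a mismatch, fall back to the longest reusable overlap.
3 states suffice.
        a   b  
>  s0   s1  s0 
   s1   s2  s0 
 * s2   s2  s2 
(> = start, * = accepting)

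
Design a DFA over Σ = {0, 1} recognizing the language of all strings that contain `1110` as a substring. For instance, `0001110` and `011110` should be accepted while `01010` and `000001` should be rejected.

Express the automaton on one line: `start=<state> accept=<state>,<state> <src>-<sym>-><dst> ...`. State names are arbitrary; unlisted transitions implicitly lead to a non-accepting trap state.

start=S0 accept=S4 S0-0->S0 S0-1->S1 S1-0->S0 S1-1->S2 S2-0->S0 S2-1->S3 S3-0->S4 S3-1->S3 S4-0->S4 S4-1->S4

Track how much of `1110` has been matched so far: state S0 is no progress, S4 is the absorbing accept state reached once `1110` has occurred. Intermediate states record partial matches; on a mismatch, fall back to the longest reusable overlap.
        0   1  
>  S0   S0  S1 
   S1   S0  S2 
   S2   S0  S3 
   S3   S4  S3 
 * S4   S4  S4 
(> = start, * = accepting)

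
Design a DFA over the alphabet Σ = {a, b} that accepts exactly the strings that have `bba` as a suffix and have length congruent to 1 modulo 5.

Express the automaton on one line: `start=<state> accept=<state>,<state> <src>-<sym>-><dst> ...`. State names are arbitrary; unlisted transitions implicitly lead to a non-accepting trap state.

start=q0 accept=q18 q0-a->q1 q0-b->q2 q1-a->q3 q1-b->q4 q2-a->q3 q2-b->q5 q3-a->q6 q3-b->q7 q4-a->q6 q4-b->q8 q5-a->q9 q5-b->q8 q6-a->q10 q6-b->q11 q7-a->q10 q7-b->q12 q8-a->q13 q8-b->q12 q9-a->q10 q9-b->q11 q10-a->q0 q10-b->q14 q11-a->q0 q11-b->q15 q12-a->q16 q12-b->q15 q13-a->q0 q13-b->q14 q14-a->q1 q14-b->q17 q15-a->q18 q15-b->q17 q16-a->q1 q16-b->q2 q17-a->q19 q17-b->q5 q18-a->q3 q18-b->q4 q19-a->q6 q19-b->q7

Run two small machines in parallel and take their product. One (4 states) tracks how much of the suffix `bba` has currently been matched; the other (5 states) tracks the input length modulo 5. Each combined state is a pair, one component from each; accept when both components accept.
A 20-state machine:
          a    b  
>  q0     q1   q2 
   q1     q3   q4 
   q2     q3   q5 
   q3     q6   q7 
   q4     q6   q8 
   q5     q9   q8 
   q6    q10  q11 
   q7    q10  q12 
   q8    q13  q12 
   q9    q10  q11 
   q10    q0  q14 
   q11    q0  q15 
   q12   q16  q15 
   q13    q0  q14 
   q14    q1  q17 
   q15   q18  q17 
   q16    q1   q2 
   q17   q19   q5 
 * q18    q3   q4 
   q19    q6   q7 
(> = start, * = accepting)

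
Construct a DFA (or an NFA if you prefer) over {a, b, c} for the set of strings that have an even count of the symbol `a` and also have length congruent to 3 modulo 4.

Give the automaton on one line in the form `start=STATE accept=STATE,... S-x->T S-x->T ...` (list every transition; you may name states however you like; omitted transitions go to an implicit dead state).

Handle the two conditions separately and then intersect. The first has 2 states tracking the count of `a`s modulo 2; the second has 4 states tracking the input length modulo 4. A product state is a pair (one from each), accepting exactly when both do.
        a   b   c  
>  q0   q1  q2  q2 
   q1   q3  q4  q4 
   q2   q4  q3  q3 
   q3   q5  q6  q6 
   q4   q6  q5  q5 
   q5   q0  q7  q7 
 * q6   q7  q0  q0 
   q7   q2  q1  q1 
(> = start, * = accepting)

start=q0 accept=q6 q0-a->q1 q0-b->q2 q0-c->q2 q1-a->q3 q1-b->q4 q1-c->q4 q2-a->q4 q2-b->q3 q2-c->q3 q3-a->q5 q3-b->q6 q3-c->q6 q4-a->q6 q4-b->q5 q4-c->q5 q5-a->q0 q5-b->q7 q5-c->q7 q6-a->q7 q6-b->q0 q6-c->q0 q7-a->q2 q7-b->q1 q7-c->q1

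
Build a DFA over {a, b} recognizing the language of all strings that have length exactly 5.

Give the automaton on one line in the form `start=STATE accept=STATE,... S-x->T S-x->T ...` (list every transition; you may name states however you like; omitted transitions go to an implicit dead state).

We only need to distinguish lengths 0, 1, …, 5, and '>5'. Chain q0 → q1 → q2 → q3 → q4 → q5 → q6 on every symbol, with q6 looping. Accepting states: {q5}.
A 7-state machine:
        a   b  
>  q0   q1  q1 
   q1   q2  q2 
   q2   q3  q3 
   q3   q4  q4 
   q4   q5  q5 
 * q5   q6  q6 
   q6   q6  q6 
(> = start, * = accepting)

start=q0 accept=q5 q0-a->q1 q0-b->q1 q1-a->q2 q1-b->q2 q2-a->q3 q2-b->q3 q3-a->q4 q3-b->q4 q4-a->q5 q4-b->q5 q5-a->q6 q5-b->q6 q6-a->q6 q6-b->q6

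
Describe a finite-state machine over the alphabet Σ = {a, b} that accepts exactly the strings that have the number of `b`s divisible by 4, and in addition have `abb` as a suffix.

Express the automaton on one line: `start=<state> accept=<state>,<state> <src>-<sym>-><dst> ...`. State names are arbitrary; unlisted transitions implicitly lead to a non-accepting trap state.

Handle the two conditions separately and then intersect. The first has 4 states tracking the count of `b`s modulo 4; the second has 4 states tracking how much of the suffix `abb` has currently been matched. A product state is a pair (one from each), accepting exactly when both do. After merging equivalent states the machine shrinks.
A 7-state machine:
        a   b  
>  S0   S0  S1 
   S1   S1  S2 
   S2   S3  S4 
   S3   S3  S5 
   S4   S4  S0 
   S5   S4  S6 
 * S6   S0  S1 
(> = start, * = accepting)

start=S0 accept=S6 S0-a->S0 S0-b->S1 S1-a->S1 S1-b->S2 S2-a->S3 S2-b->S4 S3-a->S3 S3-b->S5 S4-a->S4 S4-b->S0 S5-a->S4 S5-b->S6 S6-a->S0 S6-b->S1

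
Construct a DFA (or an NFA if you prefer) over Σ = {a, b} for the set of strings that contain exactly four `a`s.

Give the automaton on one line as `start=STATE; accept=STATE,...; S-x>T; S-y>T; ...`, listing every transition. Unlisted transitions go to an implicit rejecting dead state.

Count `a`s, saturating at 5: states s0 through s4 mean 0 through 4 `a`s seen; s5 means more than 4. Each `a` increments (capped at s5); other symbols loop. Accept from {s4}.
6 states suffice.
        a   b  
>  s0   s1  s0 
   s1   s2  s1 
   s2   s3  s2 
   s3   s4  s3 
 * s4   s5  s4 
   s5   s5  s5 
(> = start, * = accepting)

start=s0; accept=s4; s0-a>s1; s0-b>s0; s1-a>s2; s1-b>s1; s2-a>s3; s2-b>s2; s3-a>s4; s3-b>s3; s4-a>s5; s4-b>s4; s5-a>s5; s5-b>s5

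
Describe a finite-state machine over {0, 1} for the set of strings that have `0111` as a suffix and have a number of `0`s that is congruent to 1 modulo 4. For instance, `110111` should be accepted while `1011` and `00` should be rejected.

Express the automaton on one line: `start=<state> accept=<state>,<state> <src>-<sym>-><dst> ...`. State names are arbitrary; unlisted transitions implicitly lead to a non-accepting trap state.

start=q0 accept=q10 q0-0->q1 q0-1->q0 q1-0->q2 q1-1->q3 q2-0->q4 q2-1->q5 q3-0->q2 q3-1->q6 q4-0->q7 q4-1->q8 q5-0->q4 q5-1->q9 q6-0->q2 q6-1->q10 q7-0->q1 q7-1->q11 q8-0->q7 q8-1->q12 q9-0->q4 q9-1->q13 q10-0->q2 q10-1->q14 q11-0->q1 q11-1->q15 q12-0->q7 q12-1->q16 q13-0->q4 q13-1->q17 q14-0->q2 q14-1->q14 q15-0->q1 q15-1->q18 q16-0->q7 q16-1->q19 q17-0->q4 q17-1->q17 q18-0->q1 q18-1->q0 q19-0->q7 q19-1->q19

Build one automaton per condition and run them in lockstep. One (5 states) tracks how much of the suffix `0111` has currently been matched; the other (4 states) tracks the count of `0`s modulo 4. Each combined state is a pair, one component from each; accept when both components accept.
          0    1  
>  q0     q1   q0 
   q1     q2   q3 
   q2     q4   q5 
   q3     q2   q6 
   q4     q7   q8 
   q5     q4   q9 
   q6     q2  q10 
   q7     q1  q11 
   q8     q7  q12 
   q9     q4  q13 
 * q10    q2  q14 
   q11    q1  q15 
   q12    q7  q16 
   q13    q4  q17 
   q14    q2  q14 
   q15    q1  q18 
   q16    q7  q19 
   q17    q4  q17 
   q18    q1   q0 
   q19    q7  q19 
(> = start, * = accepting)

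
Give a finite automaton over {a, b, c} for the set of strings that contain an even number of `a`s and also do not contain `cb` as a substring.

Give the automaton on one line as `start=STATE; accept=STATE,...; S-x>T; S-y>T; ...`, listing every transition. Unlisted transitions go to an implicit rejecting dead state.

start=S0; accept=S0,S2; S0-a>S1; S0-b>S0; S0-c>S2; S1-a>S0; S1-b>S1; S1-c>S3; S2-a>S1; S2-b>S4; S2-c>S2; S3-a>S0; S3-b>S4; S3-c>S3; S4-a>S4; S4-b>S4; S4-c>S4

Run two small machines in parallel and take their product. The first has 2 states tracking the count of `a`s modulo 2; the second has 3 states tracking partial matches of the forbidden pattern `cb`. A product state is a pair (one from each), accepting exactly when both do. Minimizing collapses redundant product states.
5 states suffice.
        a   b   c  
>* S0   S1  S0  S2 
   S1   S0  S1  S3 
 * S2   S1  S4  S2 
   S3   S0  S4  S3 
   S4   S4  S4  S4 
(> = start, * = accepting)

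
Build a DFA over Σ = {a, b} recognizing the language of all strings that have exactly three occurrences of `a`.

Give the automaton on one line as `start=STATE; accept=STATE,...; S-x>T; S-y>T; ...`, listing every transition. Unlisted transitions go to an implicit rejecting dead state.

start=q0; accept=q3; q0-a>q1; q0-b>q0; q1-a>q2; q1-b>q1; q2-a>q3; q2-b>q2; q3-a>q4; q3-b>q3; q4-a>q4; q4-b>q4

Count `a`s, saturating at 4: states q0 through q3 mean 0 through 3 `a`s seen; q4 means more than 3. Each `a` increments (capped at q4); other symbols loop. Accept from {q3}.
With 5 states:
        a   b  
>  q0   q1  q0 
   q1   q2  q1 
   q2   q3  q2 
 * q3   q4  q3 
   q4   q4  q4 
(> = start, * = accepting)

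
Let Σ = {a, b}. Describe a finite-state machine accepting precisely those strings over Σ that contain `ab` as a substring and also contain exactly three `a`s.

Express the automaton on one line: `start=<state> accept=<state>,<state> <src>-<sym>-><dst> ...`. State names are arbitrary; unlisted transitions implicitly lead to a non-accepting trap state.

start=q0 accept=q7 q0-a->q1 q0-b->q0 q1-a->q2 q1-b->q3 q2-a->q4 q2-b->q5 q3-a->q5 q3-b->q3 q4-a->q6 q4-b->q7 q5-a->q7 q5-b->q5 q6-a->q6 q6-b->q8 q7-a->q8 q7-b->q7 q8-a->q8 q8-b->q8

Build one automaton per condition and run them in lockstep. One (3 states) tracks whether and how much of `ab` has been seen; the other (5 states) tracks the count of `a`s, saturating at 4. Each combined state is a pair, one component from each; accept when both components accept.
        a   b  
>  q0   q1  q0 
   q1   q2  q3 
   q2   q4  q5 
   q3   q5  q3 
   q4   q6  q7 
   q5   q7  q5 
   q6   q6  q8 
 * q7   q8  q7 
   q8   q8  q8 
(> = start, * = accepting)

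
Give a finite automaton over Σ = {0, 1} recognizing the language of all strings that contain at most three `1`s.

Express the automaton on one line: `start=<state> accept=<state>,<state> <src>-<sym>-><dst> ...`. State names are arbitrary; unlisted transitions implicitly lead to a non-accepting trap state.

start=s0 accept=s0,s1,s2,s3 s0-0->s0 s0-1->s1 s1-0->s1 s1-1->s2 s2-0->s2 s2-1->s3 s3-0->s3 s3-1->s4 s4-0->s4 s4-1->s4

Only the number of `1`s matters, and only up to 4. Make a chain s0 → s1 → s2 → s3 → s4 advanced by each `1` (with s4 absorbing); every other symbol self-loops. The accepting set is {s0, s1, s2, s3}.
With 5 states:
        0   1  
>* s0   s0  s1 
 * s1   s1  s2 
 * s2   s2  s3 
 * s3   s3  s4 
   s4   s4  s4 
(> = start, * = accepting)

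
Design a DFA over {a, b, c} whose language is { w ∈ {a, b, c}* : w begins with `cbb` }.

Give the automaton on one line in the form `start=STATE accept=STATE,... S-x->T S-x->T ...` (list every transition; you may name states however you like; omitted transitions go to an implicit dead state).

Walk along `cbb` while the input agrees: from s0 take `c` to s1, and so on. Any deviation drops to the rejecting sink s4. Once s3 is reached the prefix is confirmed and every continuation is accepted.
With 5 states:
        a   b   c  
>  s0   s4  s4  s1 
   s1   s4  s2  s4 
   s2   s4  s3  s4 
 * s3   s3  s3  s3 
   s4   s4  s4  s4 
(> = start, * = accepting)

start=s0 accept=s3 s0-a->s4 s0-b->s4 s0-c->s1 s1-a->s4 s1-b->s2 s1-c->s4 s2-a->s4 s2-b->s3 s2-c->s4 s3-a->s3 s3-b->s3 s3-c->s3 s4-a->s4 s4-b->s4 s4-c->s4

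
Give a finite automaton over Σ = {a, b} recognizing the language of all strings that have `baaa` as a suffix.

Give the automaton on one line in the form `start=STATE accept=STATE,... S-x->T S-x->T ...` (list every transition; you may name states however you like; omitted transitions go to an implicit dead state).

start=q0 accept=q4 q0-a->q0 q0-b->q1 q1-a->q2 q1-b->q1 q2-a->q3 q2-b->q1 q3-a->q4 q3-b->q1 q4-a->q0 q4-b->q1

Remember how much of `baaa` the current input suffix matches. State q0 means no match yet; q1 means the last symbol is `b`; q2 means the last 2 symbols are `ba`; q3 means the last 3 symbols are `baa`; q4 means the last 4 symbols are `baaa`. Only q4 accepts. On a mismatch, fall back to the longest proper suffix that is still a prefix of `baaa`.
With 5 states:
        a   b  
>  q0   q0  q1 
   q1   q2  q1 
   q2   q3  q1 
   q3   q4  q1 
 * q4   q0  q1 
(> = start, * = accepting)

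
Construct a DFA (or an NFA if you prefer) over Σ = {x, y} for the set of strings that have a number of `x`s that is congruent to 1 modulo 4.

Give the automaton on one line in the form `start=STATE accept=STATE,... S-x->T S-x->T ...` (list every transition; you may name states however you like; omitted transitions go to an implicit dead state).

start=S0 accept=S1 S0-x->S1 S0-y->S0 S1-x->S2 S1-y->S1 S2-x->S3 S2-y->S2 S3-x->S0 S3-y->S3

The only thing that matters is how many `x`s have appeared, reduced mod 4. Use one state per residue: S0 for 0, …, S3 for 3. Reading `x` moves to the next residue; anything else stays put. S1 is accepting.
A 4-state machine:
        x   y  
>  S0   S1  S0 
 * S1   S2  S1 
   S2   S3  S2 
   S3   S0  S3 
(> = start, * = accepting)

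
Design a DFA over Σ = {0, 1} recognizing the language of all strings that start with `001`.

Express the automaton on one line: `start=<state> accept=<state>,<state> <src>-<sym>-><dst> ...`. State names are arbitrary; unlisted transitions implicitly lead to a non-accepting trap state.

Walk along `001` while the input agrees: from A take `0` to B, and so on. Any deviation drops to the rejecting sink E. Once D is reached the prefix is confirmed and every continuation is accepted.
With 5 states:
       0  1 
>  A   B  E 
   B   C  E 
   C   E  D 
 * D   D  D 
   E   E  E 
(> = start, * = accepting)

start=A accept=D A-0->B A-1->E B-0->C B-1->E C-0->E C-1->D D-0->D D-1->D E-0->E E-1->E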